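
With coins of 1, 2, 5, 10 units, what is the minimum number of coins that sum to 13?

3

Greedy: take as many of the largest coin as possible, then repeat with the remainder.
13 = 1×10 + 1×2 + 1×1
Total coins = 1 + 1 + 1 = 3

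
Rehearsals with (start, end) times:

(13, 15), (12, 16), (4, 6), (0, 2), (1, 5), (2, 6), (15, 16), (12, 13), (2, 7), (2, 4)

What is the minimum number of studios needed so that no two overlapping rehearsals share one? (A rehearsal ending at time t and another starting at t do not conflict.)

4

Count concurrent intervals with a sweep; the peak is the room count.
starts: [0, 1, 2, 2, 2, 4, 12, 12, 13, 15]
ends:   [2, 4, 5, 6, 6, 7, 13, 15, 16, 16]
s0→1 s1→2 e2→1 s2→2 s2→3 s2→4  — peak 4.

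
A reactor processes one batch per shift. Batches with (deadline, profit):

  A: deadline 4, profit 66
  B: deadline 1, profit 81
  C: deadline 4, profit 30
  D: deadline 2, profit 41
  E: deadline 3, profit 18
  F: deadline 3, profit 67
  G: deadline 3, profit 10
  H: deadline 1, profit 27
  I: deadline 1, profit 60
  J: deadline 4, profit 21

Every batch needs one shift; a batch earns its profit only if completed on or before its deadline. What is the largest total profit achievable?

255

Profit order: B=81 F=67 A=66 I=60 D=41 C=30 H=27 J=21 E=18 G=10
Assign: B→slot 1, F→slot 3, A→slot 4, I skipped, D→slot 2, C skipped, H skipped, J skipped, E skipped, G skipped.
Slots: [1:B] [2:D] [3:F] [4:A]
Profit = 81 + 41 + 67 + 66 = 255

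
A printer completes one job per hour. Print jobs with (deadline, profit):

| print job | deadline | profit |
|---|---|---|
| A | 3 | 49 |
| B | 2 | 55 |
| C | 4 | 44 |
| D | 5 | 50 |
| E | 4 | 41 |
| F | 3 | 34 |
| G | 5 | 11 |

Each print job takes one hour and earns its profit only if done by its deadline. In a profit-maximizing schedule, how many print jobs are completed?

5

Sort by profit descending; place each in the latest free slot ≤ its deadline.
By profit: B(d2,55), D(d5,50), A(d3,49), C(d4,44), E(d4,41), F(d3,34), G(d5,11)
B→slot 2; D→slot 5; A→slot 3; C→slot 4; E→slot 1; F skipped; G skipped.
5 of 7 scheduled.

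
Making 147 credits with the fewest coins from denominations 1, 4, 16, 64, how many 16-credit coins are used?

Greedy: take as many of the largest coin as possible, then repeat with the remainder.
147 − 2×64→19 − 1×16→3 − 3×1→0
Count of 16: 1

1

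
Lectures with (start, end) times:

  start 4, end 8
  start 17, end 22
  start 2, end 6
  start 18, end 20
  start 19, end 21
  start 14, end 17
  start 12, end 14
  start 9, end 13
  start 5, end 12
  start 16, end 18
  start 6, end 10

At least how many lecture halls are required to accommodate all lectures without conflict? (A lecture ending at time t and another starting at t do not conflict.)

Count concurrent intervals with a sweep; the peak is the room count.
Events (time:±→running): 2:+→1 4:+→2 5:+→3 … peak 3.

3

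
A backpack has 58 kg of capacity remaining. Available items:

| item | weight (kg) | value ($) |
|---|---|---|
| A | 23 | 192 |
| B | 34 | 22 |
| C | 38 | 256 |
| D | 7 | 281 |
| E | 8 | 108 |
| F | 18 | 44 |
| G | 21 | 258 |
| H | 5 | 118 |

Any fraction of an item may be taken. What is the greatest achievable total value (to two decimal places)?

Sort by value per unit weight and fill in that order.
Order: D (281/7=40.14) > H (118/5=23.60) > E (108/8=13.50) > G (258/21=12.29) > A (192/23=8.35) > C (256/38=6.74) > F (44/18=2.44) > B (22/34=0.65)
Fill: take D (7 @ 281) → take H (5 @ 118) → take E (8 @ 108) → take G (21 @ 258) → take 17/23 of A → 141.91; 58/58 used.
Total value = 906.91

906.91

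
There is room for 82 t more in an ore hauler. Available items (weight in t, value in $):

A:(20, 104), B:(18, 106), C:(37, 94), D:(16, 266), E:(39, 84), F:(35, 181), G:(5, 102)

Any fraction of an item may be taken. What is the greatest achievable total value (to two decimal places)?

696.94

Greedy by value/weight ratio, highest first.
Order: G (102/5=20.40) > D (266/16=16.62) > B (106/18=5.89) > A (104/20=5.20) > F (181/35=5.17) > C (94/37=2.54) > E (84/39=2.15)
Fill: take G (5 @ 102) → take D (16 @ 266) → take B (18 @ 106) → take A (20 @ 104) → take 23/35 of F → 118.94; 82/82 used.
Total value = 696.94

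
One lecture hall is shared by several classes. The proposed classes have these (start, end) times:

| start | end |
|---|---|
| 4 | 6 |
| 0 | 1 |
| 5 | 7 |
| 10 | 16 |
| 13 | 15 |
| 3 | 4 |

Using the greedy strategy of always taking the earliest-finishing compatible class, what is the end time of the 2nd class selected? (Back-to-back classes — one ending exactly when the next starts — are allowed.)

Order by finish time; keep every interval that doesn't clash with the previous kept one.
Sorted by end: (0,1)  (3,4)  (4,6)  (5,7)  (13,15)  (10,16)
take (0,1); take (3,4); take (4,6); take (13,15).
Selected: (0,1) (3,4) (4,6) (13,15)

4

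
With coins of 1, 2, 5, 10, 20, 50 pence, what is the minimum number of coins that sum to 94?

94 − 1×50→44 − 2×20→4 − 2×2→0
Total coins = 1 + 2 + 2 = 5

5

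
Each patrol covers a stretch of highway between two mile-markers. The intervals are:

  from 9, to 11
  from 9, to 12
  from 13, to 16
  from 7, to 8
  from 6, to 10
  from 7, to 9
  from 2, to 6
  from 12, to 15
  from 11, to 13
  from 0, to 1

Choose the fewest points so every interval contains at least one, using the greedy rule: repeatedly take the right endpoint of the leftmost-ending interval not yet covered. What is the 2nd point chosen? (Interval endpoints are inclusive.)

Process intervals by earliest right end; each time one isn't hit yet, stab at its right endpoint.
Sorted: [0,1] [2,6] [7,8] [7,9] [6,10] [9,11] [9,12] [11,13] [12,15] [13,16]
{[0,1]} hit by 1; {[2,6]} hit by 6; {[7,8],[7,9],[6,10]} hit by 8; {[9,11],[9,12],[11,13]} hit by 11; {[12,15],[13,16]} hit by 15.
Points: 1, 6, 8, 11, 15 (5 total).

6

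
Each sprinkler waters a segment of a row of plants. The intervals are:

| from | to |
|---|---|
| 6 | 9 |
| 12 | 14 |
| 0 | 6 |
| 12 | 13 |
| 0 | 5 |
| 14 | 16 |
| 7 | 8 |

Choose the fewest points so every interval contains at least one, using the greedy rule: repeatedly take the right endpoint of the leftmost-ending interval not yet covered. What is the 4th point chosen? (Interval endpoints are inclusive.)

16

By right end: [0,5]  [0,6]  [7,8]  [6,9]  [12,13]  [12,14]  [14,16]
[0,5] uncovered → point at 5; [7,8] uncovered → point at 8; [12,13] uncovered → point at 13; [14,16] uncovered → point at 16.
Points: 5, 8, 13, 16 (4 total).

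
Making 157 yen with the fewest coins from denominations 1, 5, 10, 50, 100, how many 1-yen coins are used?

2

157 − 1×100→57 − 1×50→7 − 1×5→2 − 2×1→0
Count of 1: 2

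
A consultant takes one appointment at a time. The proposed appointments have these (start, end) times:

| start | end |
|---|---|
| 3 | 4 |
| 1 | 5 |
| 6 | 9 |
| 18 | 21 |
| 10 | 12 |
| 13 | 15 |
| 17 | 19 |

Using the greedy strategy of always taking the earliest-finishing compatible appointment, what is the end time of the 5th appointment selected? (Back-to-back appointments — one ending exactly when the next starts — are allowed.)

Sort by end time and greedily take each interval whose start is ≥ the last chosen end.
Sorted by end: (3,4)  (1,5)  (6,9)  (10,12)  (13,15)  (17,19)  (18,21)
take (3,4); skip (1,5); take (6,9); take (10,12); take (13,15); take (17,19).
Selected: (3,4) (6,9) (10,12) (13,15) (17,19)

19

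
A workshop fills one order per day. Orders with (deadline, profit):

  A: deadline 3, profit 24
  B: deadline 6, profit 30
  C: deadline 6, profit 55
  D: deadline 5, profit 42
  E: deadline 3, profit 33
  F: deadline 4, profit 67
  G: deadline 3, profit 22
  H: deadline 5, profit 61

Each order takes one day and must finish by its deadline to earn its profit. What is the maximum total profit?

288

Take jobs in profit order; each goes to the latest open slot no later than its deadline.
Profit order: F=67 H=61 C=55 D=42 E=33 B=30 A=24 G=22
Assign: F→slot 4, H→slot 5, C→slot 6, D→slot 3, E→slot 2, B→slot 1, A skipped, G skipped.
Slots: [1:B] [2:E] [3:D] [4:F] [5:H] [6:C]
Profit = 30 + 33 + 42 + 67 + 61 + 55 = 288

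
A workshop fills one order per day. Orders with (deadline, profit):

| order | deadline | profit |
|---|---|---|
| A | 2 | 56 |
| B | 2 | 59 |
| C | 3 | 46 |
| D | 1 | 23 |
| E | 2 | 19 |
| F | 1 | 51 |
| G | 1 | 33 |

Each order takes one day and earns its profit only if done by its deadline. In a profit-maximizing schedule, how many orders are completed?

Sort by profit descending; place each in the latest free slot ≤ its deadline.
Profit order: B=59 A=56 F=51 C=46 G=33 D=23 E=19
Assign: B→slot 2, A→slot 1, F skipped, C→slot 3, G skipped, D skipped, E skipped.
Slots: [1:A] [2:B] [3:C]
3 of 7 scheduled.

3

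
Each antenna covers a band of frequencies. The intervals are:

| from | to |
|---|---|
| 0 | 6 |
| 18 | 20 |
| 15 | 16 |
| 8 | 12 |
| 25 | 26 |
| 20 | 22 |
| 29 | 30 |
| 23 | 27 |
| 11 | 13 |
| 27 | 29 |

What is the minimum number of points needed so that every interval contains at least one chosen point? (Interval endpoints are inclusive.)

6

Sorted: [0,6] [8,12] [11,13] [15,16] [18,20] [20,22] [25,26] [23,27] [27,29] [29,30]
{[0,6]} hit by 6; {[8,12],[11,13]} hit by 12; {[15,16]} hit by 16; {[18,20],[20,22]} hit by 20; {[25,26],[23,27]} hit by 26; {[27,29],[29,30]} hit by 29.
Points: 6, 12, 16, 20, 26, 29 (6 total).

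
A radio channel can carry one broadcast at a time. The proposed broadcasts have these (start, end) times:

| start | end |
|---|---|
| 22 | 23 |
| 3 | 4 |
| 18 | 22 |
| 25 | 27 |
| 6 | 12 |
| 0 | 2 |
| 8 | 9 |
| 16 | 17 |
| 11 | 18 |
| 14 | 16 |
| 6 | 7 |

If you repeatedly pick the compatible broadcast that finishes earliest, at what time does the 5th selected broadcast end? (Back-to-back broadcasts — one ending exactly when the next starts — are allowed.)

16

Sort by end time and greedily take each interval whose start is ≥ the last chosen end.
Sorted by end: (0,2)  (3,4)  (6,7)  (8,9)  (6,12)  (14,16)  (16,17)  (11,18)  (18,22)  (22,23)  (25,27)
take (0,2); take (3,4); take (6,7); take (8,9); take (14,16); take (16,17); skip (11,18); take (18,22); take (22,23); take (25,27).
Selected: (0,2) (3,4) (6,7) (8,9) (14,16) (16,17) (18,22) (22,23) (25,27)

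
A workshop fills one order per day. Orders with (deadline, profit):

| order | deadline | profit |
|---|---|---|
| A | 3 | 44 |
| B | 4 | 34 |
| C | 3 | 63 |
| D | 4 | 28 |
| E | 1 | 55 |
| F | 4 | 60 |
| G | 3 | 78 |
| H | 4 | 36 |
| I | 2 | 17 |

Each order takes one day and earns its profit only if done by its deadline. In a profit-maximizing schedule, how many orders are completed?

4

By profit: G(d3,78), C(d3,63), F(d4,60), E(d1,55), A(d3,44), H(d4,36), B(d4,34), D(d4,28), I(d2,17)
G→slot 3; C→slot 2; F→slot 4; E→slot 1; A skipped; H skipped; B skipped; D skipped; I skipped.
4 of 9 scheduled.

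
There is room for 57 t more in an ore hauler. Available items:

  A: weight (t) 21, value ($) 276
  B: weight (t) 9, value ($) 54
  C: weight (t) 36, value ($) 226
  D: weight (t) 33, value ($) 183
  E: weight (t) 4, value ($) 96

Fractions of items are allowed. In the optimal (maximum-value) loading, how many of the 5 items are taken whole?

Greedy by value/weight ratio, highest first.
Ratios (sorted): E 24.00, A 13.14, C 6.28, B 6.00, D 5.55
take E (4 @ 96); take A (21 @ 276); take 32/36 of C → 200.89. Capacity used 57/57.
2 item(s) taken whole; one partial (take 32/36 of C).

2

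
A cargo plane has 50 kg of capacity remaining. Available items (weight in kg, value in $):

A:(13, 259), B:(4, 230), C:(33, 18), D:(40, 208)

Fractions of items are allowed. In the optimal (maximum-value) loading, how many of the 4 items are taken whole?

2

Order: B (230/4=57.50) > A (259/13=19.92) > D (208/40=5.20) > C (18/33=0.55)
Fill: take B (4 @ 230) → take A (13 @ 259) → take 33/40 of D → 171.60; 50/50 used.
2 item(s) taken whole; one partial (take 33/40 of D).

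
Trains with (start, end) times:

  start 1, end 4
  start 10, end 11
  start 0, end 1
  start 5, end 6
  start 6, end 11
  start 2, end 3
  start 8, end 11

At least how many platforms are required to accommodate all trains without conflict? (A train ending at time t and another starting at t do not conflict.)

3

Count concurrent intervals with a sweep; the peak is the room count.
Events (time:±→running): 0:+→1 1:-→0 1:+→1 2:+→2 3:-→1 4:-→0 5:+→1 6:-→0 6:+→1 8:+→2 10:+→3 … peak 3.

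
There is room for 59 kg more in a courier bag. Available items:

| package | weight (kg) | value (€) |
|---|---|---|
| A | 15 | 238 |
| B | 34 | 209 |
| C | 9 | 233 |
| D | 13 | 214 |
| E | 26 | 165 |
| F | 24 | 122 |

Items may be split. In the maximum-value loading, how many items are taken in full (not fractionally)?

Greedy by value/weight ratio, highest first.
Ratios (sorted): C 25.89, D 16.46, A 15.87, E 6.35, B 6.15, F 5.08
take C (9 @ 233); take D (13 @ 214); take A (15 @ 238); take 22/26 of E → 139.62. Capacity used 59/59.
3 item(s) taken whole; one partial (take 22/26 of E).

3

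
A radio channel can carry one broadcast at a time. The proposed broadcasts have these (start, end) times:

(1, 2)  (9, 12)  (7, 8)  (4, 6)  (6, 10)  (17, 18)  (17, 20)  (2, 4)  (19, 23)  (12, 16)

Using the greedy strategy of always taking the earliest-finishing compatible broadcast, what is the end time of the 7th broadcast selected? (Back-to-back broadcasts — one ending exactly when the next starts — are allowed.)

18

Greedy by earliest finish: after sorting by end time, pick each interval compatible with the last pick.
Sorted by end: (1,2)  (2,4)  (4,6)  (7,8)  (6,10)  (9,12)  (12,16)  (17,18)  (17,20)  (19,23)
take (1,2); take (2,4); take (4,6); take (7,8); take (9,12); take (12,16); take (17,18); skip (17,20); take (19,23).
Selected: (1,2) (2,4) (4,6) (7,8) (9,12) (12,16) (17,18) (19,23)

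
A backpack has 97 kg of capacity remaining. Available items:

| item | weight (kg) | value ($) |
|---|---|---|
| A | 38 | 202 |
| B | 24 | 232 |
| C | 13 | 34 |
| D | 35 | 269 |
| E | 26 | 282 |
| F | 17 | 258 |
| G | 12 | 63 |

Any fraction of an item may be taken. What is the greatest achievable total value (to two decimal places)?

1002.57

Sort by value per unit weight and fill in that order.
Order: F (258/17=15.18) > E (282/26=10.85) > B (232/24=9.67) > D (269/35=7.69) > A (202/38=5.32) > G (63/12=5.25) > C (34/13=2.62)
Fill: take F (17 @ 258) → take E (26 @ 282) → take B (24 @ 232) → take 30/35 of D → 230.57; 97/97 used.
Total value = 1002.57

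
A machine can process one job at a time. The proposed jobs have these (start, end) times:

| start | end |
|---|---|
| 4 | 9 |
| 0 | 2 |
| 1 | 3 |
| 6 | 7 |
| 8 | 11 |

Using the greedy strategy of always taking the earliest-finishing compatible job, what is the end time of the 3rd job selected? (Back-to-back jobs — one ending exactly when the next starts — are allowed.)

11

Greedy by earliest finish: after sorting by end time, pick each interval compatible with the last pick.
Sorted by end: (0,2)  (1,3)  (6,7)  (4,9)  (8,11)
take (0,2); skip (1,3); take (6,7); take (8,11).
Selected: (0,2) (6,7) (8,11)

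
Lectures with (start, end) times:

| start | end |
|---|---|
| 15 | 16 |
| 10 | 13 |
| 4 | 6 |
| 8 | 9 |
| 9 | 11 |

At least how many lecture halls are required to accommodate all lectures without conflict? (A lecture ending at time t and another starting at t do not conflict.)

starts: [4, 8, 9, 10, 15]
ends:   [6, 9, 11, 13, 16]
s4→1 e6→0 s8→1 e9→0 s9→1 s10→2  — peak 2.

2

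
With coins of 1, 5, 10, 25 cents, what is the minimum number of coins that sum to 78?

6

78 = 3×25 + 3×1
Total coins = 3 + 3 = 6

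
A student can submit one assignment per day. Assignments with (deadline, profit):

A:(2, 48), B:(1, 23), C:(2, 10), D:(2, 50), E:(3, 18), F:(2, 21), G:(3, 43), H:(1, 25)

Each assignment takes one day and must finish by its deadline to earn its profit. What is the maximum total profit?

141

Sort by profit descending; place each in the latest free slot ≤ its deadline.
By profit: D(d2,50), A(d2,48), G(d3,43), H(d1,25), B(d1,23), F(d2,21), E(d3,18), C(d2,10)
D→slot 2; A→slot 1; G→slot 3; H skipped; B skipped; F skipped; E skipped; C skipped.
Profit = 48 + 50 + 43 = 141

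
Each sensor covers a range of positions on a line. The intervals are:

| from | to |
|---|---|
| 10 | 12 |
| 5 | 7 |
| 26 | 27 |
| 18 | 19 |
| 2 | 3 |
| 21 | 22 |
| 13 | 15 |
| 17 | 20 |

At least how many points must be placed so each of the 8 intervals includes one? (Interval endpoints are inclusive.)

7

By right end: [2,3]  [5,7]  [10,12]  [13,15]  [18,19]  [17,20]  [21,22]  [26,27]
[2,3] uncovered → point at 3; [5,7] uncovered → point at 7; [10,12] uncovered → point at 12; [13,15] uncovered → point at 15; [18,19] uncovered → point at 19; [21,22] uncovered → point at 22; [26,27] uncovered → point at 27.
Points: 3, 7, 12, 15, 19, 22, 27 (7 total).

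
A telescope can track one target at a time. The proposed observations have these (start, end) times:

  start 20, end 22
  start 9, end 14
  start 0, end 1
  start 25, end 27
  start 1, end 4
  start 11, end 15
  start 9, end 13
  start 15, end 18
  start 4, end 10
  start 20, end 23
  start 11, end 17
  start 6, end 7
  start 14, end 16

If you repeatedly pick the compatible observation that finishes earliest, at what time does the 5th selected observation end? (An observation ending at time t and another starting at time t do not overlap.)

16

Sorted by end: (0,1)  (1,4)  (6,7)  (4,10)  (9,13)  (9,14)  (11,15)  (14,16)  (11,17)  (15,18)  (20,22)  (20,23)  (25,27)
take (0,1); take (1,4); take (6,7); take (9,13); take (14,16); take (20,22); take (25,27).
Selected: (0,1) (1,4) (6,7) (9,13) (14,16) (20,22) (25,27)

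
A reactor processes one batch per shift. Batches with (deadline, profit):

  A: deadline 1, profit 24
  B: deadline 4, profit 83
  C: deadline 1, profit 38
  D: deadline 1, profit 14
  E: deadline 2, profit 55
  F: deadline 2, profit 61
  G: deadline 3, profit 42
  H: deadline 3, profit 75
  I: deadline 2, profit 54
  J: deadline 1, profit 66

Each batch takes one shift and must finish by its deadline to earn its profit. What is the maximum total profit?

285

Take jobs in profit order; each goes to the latest open slot no later than its deadline.
Profit order: B=83 H=75 J=66 F=61 E=55 I=54 G=42 C=38 A=24 D=14
Assign: B→slot 4, H→slot 3, J→slot 1, F→slot 2, E skipped, I skipped, G skipped, C skipped, A skipped, D skipped.
Slots: [1:J] [2:F] [3:H] [4:B]
Profit = 66 + 61 + 75 + 83 = 285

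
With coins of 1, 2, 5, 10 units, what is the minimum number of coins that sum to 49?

7

49 = 4×10 + 1×5 + 2×2
Total coins = 4 + 1 + 2 = 7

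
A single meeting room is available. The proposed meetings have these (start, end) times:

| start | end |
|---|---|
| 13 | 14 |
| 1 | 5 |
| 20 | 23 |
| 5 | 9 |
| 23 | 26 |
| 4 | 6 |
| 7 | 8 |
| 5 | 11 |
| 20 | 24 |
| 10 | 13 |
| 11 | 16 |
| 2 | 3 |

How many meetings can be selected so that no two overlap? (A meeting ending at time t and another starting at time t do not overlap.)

By end time: (2,3), (1,5), (4,6), (7,8), (5,9), (5,11), (10,13), (13,14), (11,16), (20,23), (20,24), (23,26).
Pick (2,3); next start ≥ 3 → (4,6); next start ≥ 6 → (7,8); next start ≥ 8 → (10,13); next start ≥ 13 → (13,14); next start ≥ 14 → (20,23); next start ≥ 23 → (23,26).
Selected 7 meetings.

7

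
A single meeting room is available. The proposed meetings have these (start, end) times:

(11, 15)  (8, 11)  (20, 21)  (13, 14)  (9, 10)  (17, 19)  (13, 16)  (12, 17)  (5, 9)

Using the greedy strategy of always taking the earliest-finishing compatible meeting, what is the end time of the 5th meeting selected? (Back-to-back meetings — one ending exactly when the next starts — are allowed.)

Sort by end time and greedily take each interval whose start is ≥ the last chosen end.
Sorted by end: (5,9)  (9,10)  (8,11)  (13,14)  (11,15)  (13,16)  (12,17)  (17,19)  (20,21)
take (5,9); take (9,10); take (13,14); skip (11,15); take (17,19); take (20,21).
Selected: (5,9) (9,10) (13,14) (17,19) (20,21)

21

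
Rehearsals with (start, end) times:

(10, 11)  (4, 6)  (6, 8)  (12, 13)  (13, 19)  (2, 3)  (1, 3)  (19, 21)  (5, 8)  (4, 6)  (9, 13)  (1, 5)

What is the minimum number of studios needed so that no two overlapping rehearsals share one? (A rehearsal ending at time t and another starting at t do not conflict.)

The answer is the maximum number of intervals overlapping at any instant.
Events (time:±→running): 1:+→1 1:+→2 2:+→3 … peak 3.

3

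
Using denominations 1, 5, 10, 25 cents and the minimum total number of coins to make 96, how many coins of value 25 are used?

96 − 3×25→21 − 2×10→1 − 1×1→0
Count of 25: 3

3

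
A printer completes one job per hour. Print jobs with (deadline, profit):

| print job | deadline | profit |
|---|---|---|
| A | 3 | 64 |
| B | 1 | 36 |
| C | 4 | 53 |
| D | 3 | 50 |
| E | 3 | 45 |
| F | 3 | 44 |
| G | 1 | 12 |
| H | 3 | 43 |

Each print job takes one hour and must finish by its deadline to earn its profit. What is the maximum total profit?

212

Take jobs in profit order; each goes to the latest open slot no later than its deadline.
Profit order: A=64 C=53 D=50 E=45 F=44 H=43 B=36 G=12
Assign: A→slot 3, C→slot 4, D→slot 2, E→slot 1, F skipped, H skipped, B skipped, G skipped.
Slots: [1:E] [2:D] [3:A] [4:C]
Profit = 45 + 50 + 64 + 53 = 212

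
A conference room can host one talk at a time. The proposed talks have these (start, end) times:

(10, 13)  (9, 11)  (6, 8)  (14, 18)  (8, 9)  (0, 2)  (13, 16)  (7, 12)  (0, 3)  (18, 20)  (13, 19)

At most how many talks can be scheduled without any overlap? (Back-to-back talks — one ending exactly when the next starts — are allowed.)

6

By end time: (0,2), (0,3), (6,8), (8,9), (9,11), (7,12), (10,13), (13,16), (14,18), (13,19), (18,20).
Pick (0,2); next start ≥ 2 → (6,8); next start ≥ 8 → (8,9); next start ≥ 9 → (9,11); next start ≥ 11 → (13,16); next start ≥ 16 → (18,20).
Selected 6 talks.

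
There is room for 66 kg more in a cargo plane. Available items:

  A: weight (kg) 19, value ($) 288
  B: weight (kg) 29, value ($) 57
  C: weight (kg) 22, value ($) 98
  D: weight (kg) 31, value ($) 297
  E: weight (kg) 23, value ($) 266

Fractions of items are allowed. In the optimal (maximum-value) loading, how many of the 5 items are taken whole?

2

Greedy by value/weight ratio, highest first.
Ratios (sorted): A 15.16, E 11.57, D 9.58, C 4.45, B 1.97
take A (19 @ 288); take E (23 @ 266); take 24/31 of D → 229.94. Capacity used 66/66.
2 item(s) taken whole; one partial (take 24/31 of D).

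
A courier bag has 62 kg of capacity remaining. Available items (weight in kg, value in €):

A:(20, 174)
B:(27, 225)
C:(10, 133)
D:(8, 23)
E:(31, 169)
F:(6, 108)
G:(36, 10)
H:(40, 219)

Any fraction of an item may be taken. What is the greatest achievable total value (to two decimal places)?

631.67

Greedy by value/weight ratio, highest first.
Order: F (108/6=18.00) > C (133/10=13.30) > A (174/20=8.70) > B (225/27=8.33) > H (219/40=5.47) > E (169/31=5.45) > D (23/8=2.88) > G (10/36=0.28)
Fill: take F (6 @ 108) → take C (10 @ 133) → take A (20 @ 174) → take 26/27 of B → 216.67; 62/62 used.
Total value = 631.67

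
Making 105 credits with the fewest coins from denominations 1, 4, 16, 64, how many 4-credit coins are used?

105 − 1×64→41 − 2×16→9 − 2×4→1 − 1×1→0
Count of 4: 2

2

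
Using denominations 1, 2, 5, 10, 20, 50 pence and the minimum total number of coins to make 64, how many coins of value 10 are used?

Use the largest denomination that fits, subtract, and repeat.
64 − 1×50→14 − 1×10→4 − 2×2→0
Count of 10: 1

1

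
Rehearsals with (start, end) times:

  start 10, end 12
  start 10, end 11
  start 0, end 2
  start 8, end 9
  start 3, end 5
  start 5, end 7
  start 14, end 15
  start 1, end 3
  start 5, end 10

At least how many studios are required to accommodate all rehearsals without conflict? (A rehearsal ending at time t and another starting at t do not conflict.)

2

The answer is the maximum number of intervals overlapping at any instant.
starts: [0, 1, 3, 5, 5, 8, 10, 10, 14]
ends:   [2, 3, 5, 7, 9, 10, 11, 12, 15]
s0→1 s1→2  — peak 2.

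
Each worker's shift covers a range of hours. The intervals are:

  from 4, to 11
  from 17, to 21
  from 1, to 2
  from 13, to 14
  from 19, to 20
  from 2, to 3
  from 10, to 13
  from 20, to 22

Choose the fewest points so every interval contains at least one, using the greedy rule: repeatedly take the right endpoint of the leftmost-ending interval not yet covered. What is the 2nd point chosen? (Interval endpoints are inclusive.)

11

Sorted: [1,2] [2,3] [4,11] [10,13] [13,14] [19,20] [17,21] [20,22]
{[1,2],[2,3]} hit by 2; {[4,11],[10,13]} hit by 11; {[13,14]} hit by 14; {[19,20],[17,21],[20,22]} hit by 20.
Points: 2, 11, 14, 20 (4 total).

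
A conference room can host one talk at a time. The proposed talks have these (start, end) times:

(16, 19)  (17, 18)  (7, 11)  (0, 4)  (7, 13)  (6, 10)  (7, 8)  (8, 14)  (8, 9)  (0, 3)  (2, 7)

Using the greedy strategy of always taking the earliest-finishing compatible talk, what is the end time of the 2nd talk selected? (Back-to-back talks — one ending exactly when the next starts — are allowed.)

By end time: (0,3), (0,4), (2,7), (7,8), (8,9), (6,10), (7,11), (7,13), (8,14), (17,18), (16,19).
Pick (0,3); next start ≥ 3 → (7,8); next start ≥ 8 → (8,9); next start ≥ 9 → (17,18).
Selected: (0,3) (7,8) (8,9) (17,18)

8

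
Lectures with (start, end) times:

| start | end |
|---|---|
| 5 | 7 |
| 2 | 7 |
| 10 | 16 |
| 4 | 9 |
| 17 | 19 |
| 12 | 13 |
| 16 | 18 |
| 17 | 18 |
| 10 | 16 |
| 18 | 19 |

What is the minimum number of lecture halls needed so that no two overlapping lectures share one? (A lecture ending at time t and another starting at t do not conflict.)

Events (time:±→running): 2:+→1 4:+→2 5:+→3 … peak 3.

3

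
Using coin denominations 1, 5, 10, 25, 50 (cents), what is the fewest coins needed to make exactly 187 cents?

Use the largest denomination that fits, subtract, and repeat.
187 − 3×50→37 − 1×25→12 − 1×10→2 − 2×1→0
Total coins = 3 + 1 + 1 + 2 = 7

7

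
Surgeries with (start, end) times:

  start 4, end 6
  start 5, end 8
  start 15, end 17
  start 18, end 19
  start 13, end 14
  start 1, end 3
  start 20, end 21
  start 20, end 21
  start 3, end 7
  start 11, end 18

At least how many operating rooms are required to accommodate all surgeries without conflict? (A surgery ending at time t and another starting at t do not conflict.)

3

Count concurrent intervals with a sweep; the peak is the room count.
starts: [1, 3, 4, 5, 11, 13, 15, 18, 20, 20]
ends:   [3, 6, 7, 8, 14, 17, 18, 19, 21, 21]
s1→1 e3→0 s3→1 s4→2 s5→3  — peak 3.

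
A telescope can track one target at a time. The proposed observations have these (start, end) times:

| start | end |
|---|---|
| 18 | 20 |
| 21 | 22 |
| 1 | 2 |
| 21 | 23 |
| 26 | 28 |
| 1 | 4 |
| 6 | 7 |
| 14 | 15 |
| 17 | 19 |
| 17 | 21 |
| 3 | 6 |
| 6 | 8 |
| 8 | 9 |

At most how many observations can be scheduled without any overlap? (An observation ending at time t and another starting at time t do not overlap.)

8

Greedy by earliest finish: after sorting by end time, pick each interval compatible with the last pick.
By end time: (1,2), (1,4), (3,6), (6,7), (6,8), (8,9), (14,15), (17,19), (18,20), (17,21), (21,22), (21,23), (26,28).
Pick (1,2); next start ≥ 2 → (3,6); next start ≥ 6 → (6,7); next start ≥ 7 → (8,9); next start ≥ 9 → (14,15); next start ≥ 15 → (17,19); next start ≥ 19 → (21,22); next start ≥ 22 → (26,28).
Selected 8 observations.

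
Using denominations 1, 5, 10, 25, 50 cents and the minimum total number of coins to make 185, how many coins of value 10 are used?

1

Use the largest denomination that fits, subtract, and repeat.
185 = 3×50 + 1×25 + 1×10
Count of 10: 1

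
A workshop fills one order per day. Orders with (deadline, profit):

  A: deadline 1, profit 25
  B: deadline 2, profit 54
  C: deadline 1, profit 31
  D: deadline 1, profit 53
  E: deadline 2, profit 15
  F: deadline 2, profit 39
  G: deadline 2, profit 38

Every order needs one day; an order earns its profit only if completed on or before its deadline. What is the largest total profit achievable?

Sort by profit descending; place each in the latest free slot ≤ its deadline.
Profit order: B=54 D=53 F=39 G=38 C=31 A=25 E=15
Assign: B→slot 2, D→slot 1, F skipped, G skipped, C skipped, A skipped, E skipped.
Slots: [1:D] [2:B]
Profit = 53 + 54 = 107

107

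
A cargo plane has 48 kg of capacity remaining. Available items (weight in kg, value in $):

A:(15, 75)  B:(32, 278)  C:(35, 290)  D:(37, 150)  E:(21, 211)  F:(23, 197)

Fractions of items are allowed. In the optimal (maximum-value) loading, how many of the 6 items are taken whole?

Order: E (211/21=10.05) > B (278/32=8.69) > F (197/23=8.57) > C (290/35=8.29) > A (75/15=5.00) > D (150/37=4.05)
Fill: take E (21 @ 211) → take 27/32 of B → 234.56; 48/48 used.
1 item(s) taken whole; one partial (take 27/32 of B).

1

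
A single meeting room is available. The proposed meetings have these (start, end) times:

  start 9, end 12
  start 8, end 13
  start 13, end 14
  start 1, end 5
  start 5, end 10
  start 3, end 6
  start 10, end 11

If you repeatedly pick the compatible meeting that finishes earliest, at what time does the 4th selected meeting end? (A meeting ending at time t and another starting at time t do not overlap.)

Order by finish time; keep every interval that doesn't clash with the previous kept one.
By end time: (1,5), (3,6), (5,10), (10,11), (9,12), (8,13), (13,14).
Pick (1,5); next start ≥ 5 → (5,10); next start ≥ 10 → (10,11); next start ≥ 11 → (13,14).
Selected: (1,5) (5,10) (10,11) (13,14)

14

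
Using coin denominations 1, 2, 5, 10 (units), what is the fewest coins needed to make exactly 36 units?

5

Greedy: take as many of the largest coin as possible, then repeat with the remainder.
36 = 3×10 + 1×5 + 1×1
Total coins = 3 + 1 + 1 = 5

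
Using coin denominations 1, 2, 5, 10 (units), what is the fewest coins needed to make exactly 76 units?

9

76 = 7×10 + 1×5 + 1×1
Total coins = 7 + 1 + 1 = 9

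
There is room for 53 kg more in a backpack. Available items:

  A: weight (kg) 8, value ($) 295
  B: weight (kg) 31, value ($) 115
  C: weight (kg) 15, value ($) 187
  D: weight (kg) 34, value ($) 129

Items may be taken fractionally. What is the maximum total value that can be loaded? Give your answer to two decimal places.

595.82

Ratios (sorted): A 36.88, C 12.47, D 3.79, B 3.71
take A (8 @ 295); take C (15 @ 187); take 30/34 of D → 113.82. Capacity used 53/53.
Total value = 595.82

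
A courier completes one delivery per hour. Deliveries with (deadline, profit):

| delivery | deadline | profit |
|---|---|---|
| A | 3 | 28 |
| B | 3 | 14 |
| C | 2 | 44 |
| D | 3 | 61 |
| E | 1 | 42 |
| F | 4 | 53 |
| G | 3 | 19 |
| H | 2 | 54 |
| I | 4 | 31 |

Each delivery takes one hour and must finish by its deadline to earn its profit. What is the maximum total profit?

Sort by profit descending; place each in the latest free slot ≤ its deadline.
By profit: D(d3,61), H(d2,54), F(d4,53), C(d2,44), E(d1,42), I(d4,31), A(d3,28), G(d3,19), B(d3,14)
D→slot 3; H→slot 2; F→slot 4; C→slot 1; E skipped; I skipped; A skipped; G skipped; B skipped.
Profit = 44 + 54 + 61 + 53 = 212

212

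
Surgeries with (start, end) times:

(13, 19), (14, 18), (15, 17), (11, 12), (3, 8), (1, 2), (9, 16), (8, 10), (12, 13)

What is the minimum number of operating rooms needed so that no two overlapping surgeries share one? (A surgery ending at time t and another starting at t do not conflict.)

4

starts: [1, 3, 8, 9, 11, 12, 13, 14, 15]
ends:   [2, 8, 10, 12, 13, 16, 17, 18, 19]
s1→1 e2→0 s3→1 e8→0 s8→1 s9→2 e10→1 s11→2 e12→1 s12→2 e13→1 s13→2 s14→3 s15→4  — peak 4.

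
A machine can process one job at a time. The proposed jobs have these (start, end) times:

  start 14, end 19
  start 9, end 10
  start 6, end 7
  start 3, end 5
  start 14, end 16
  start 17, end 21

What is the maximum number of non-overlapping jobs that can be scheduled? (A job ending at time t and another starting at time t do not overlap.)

By end time: (3,5), (6,7), (9,10), (14,16), (14,19), (17,21).
Pick (3,5); next start ≥ 5 → (6,7); next start ≥ 7 → (9,10); next start ≥ 10 → (14,16); next start ≥ 16 → (17,21).
Selected 5 jobs.

5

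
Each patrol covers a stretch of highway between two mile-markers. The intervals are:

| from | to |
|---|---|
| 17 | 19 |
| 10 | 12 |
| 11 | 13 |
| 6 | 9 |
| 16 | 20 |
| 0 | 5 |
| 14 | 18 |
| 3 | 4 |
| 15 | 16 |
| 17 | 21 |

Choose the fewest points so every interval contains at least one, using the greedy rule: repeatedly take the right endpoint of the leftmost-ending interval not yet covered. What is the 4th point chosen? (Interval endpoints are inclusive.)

Process intervals by earliest right end; each time one isn't hit yet, stab at its right endpoint.
Sorted: [3,4] [0,5] [6,9] [10,12] [11,13] [15,16] [14,18] [17,19] [16,20] [17,21]
{[3,4],[0,5]} hit by 4; {[6,9]} hit by 9; {[10,12],[11,13]} hit by 12; {[15,16],[14,18]} hit by 16; {[17,19],[16,20],[17,21]} hit by 19.
Points: 4, 9, 12, 16, 19 (5 total).

16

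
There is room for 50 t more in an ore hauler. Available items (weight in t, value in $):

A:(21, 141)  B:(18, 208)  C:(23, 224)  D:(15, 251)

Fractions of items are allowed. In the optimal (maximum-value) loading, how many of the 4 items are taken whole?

2

Greedy by value/weight ratio, highest first.
Ratios (sorted): D 16.73, B 11.56, C 9.74, A 6.71
take D (15 @ 251); take B (18 @ 208); take 17/23 of C → 165.57. Capacity used 50/50.
2 item(s) taken whole; one partial (take 17/23 of C).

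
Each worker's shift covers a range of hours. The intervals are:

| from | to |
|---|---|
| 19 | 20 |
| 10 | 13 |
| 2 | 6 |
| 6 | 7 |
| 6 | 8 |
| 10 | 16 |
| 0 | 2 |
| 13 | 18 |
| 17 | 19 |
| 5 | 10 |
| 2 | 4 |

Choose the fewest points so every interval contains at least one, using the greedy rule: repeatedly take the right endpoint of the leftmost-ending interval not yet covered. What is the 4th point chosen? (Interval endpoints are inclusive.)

By right end: [0,2]  [2,4]  [2,6]  [6,7]  [6,8]  [5,10]  [10,13]  [10,16]  [13,18]  [17,19]  [19,20]
[0,2] uncovered → point at 2; [6,7] uncovered → point at 7; [10,13] uncovered → point at 13; [17,19] uncovered → point at 19.
Points: 2, 7, 13, 19 (4 total).

19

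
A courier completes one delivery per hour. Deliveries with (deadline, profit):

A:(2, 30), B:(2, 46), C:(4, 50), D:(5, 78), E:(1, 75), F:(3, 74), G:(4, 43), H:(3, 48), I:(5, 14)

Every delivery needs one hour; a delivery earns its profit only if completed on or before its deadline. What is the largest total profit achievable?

Sort by profit descending; place each in the latest free slot ≤ its deadline.
By profit: D(d5,78), E(d1,75), F(d3,74), C(d4,50), H(d3,48), B(d2,46), G(d4,43), A(d2,30), I(d5,14)
D→slot 5; E→slot 1; F→slot 3; C→slot 4; H→slot 2; B skipped; G skipped; A skipped; I skipped.
Profit = 75 + 48 + 74 + 50 + 78 = 325

325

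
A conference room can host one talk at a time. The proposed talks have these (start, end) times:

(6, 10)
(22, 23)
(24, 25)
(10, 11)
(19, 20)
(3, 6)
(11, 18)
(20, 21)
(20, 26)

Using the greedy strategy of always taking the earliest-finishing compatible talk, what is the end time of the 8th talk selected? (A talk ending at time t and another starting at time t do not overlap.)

25

Sort by end time and greedily take each interval whose start is ≥ the last chosen end.
Sorted by end: (3,6)  (6,10)  (10,11)  (11,18)  (19,20)  (20,21)  (22,23)  (24,25)  (20,26)
take (3,6); take (6,10); take (10,11); take (11,18); take (19,20); take (20,21); take (22,23); take (24,25); skip (20,26).
Selected: (3,6) (6,10) (10,11) (11,18) (19,20) (20,21) (22,23) (24,25)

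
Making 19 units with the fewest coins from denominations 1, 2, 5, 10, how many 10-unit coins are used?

Use the largest denomination that fits, subtract, and repeat.
19 − 1×10→9 − 1×5→4 − 2×2→0
Count of 10: 1

1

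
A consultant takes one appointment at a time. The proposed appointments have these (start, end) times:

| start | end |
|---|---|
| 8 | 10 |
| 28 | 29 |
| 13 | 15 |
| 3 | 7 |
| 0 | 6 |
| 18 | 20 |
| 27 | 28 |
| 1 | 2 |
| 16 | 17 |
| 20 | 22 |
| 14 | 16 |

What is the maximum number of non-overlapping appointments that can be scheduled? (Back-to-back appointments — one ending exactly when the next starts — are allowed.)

9

Order by finish time; keep every interval that doesn't clash with the previous kept one.
Sorted by end: (1,2)  (0,6)  (3,7)  (8,10)  (13,15)  (14,16)  (16,17)  (18,20)  (20,22)  (27,28)  (28,29)
take (1,2); take (3,7); take (8,10); take (13,15); take (16,17); take (18,20); take (20,22); take (27,28); take (28,29).
Selected 9 appointments.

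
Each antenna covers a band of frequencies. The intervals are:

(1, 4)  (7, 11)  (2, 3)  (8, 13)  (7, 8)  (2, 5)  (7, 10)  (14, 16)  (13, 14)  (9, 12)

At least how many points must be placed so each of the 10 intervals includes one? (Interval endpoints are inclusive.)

Sort by right endpoint; whenever an interval is uncovered, place a point at its right end.
By right end: [2,3]  [1,4]  [2,5]  [7,8]  [7,10]  [7,11]  [9,12]  [8,13]  [13,14]  [14,16]
[2,3] uncovered → point at 3; [7,8] uncovered → point at 8; [9,12] uncovered → point at 12; [13,14] uncovered → point at 14.
Points: 3, 8, 12, 14 (4 total).

4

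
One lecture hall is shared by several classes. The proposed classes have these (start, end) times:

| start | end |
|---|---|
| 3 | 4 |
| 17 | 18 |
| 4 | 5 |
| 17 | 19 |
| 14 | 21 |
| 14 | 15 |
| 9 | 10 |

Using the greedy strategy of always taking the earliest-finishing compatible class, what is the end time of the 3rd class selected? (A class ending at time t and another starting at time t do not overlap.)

By end time: (3,4), (4,5), (9,10), (14,15), (17,18), (17,19), (14,21).
Pick (3,4); next start ≥ 4 → (4,5); next start ≥ 5 → (9,10); next start ≥ 10 → (14,15); next start ≥ 15 → (17,18).
Selected: (3,4) (4,5) (9,10) (14,15) (17,18)

10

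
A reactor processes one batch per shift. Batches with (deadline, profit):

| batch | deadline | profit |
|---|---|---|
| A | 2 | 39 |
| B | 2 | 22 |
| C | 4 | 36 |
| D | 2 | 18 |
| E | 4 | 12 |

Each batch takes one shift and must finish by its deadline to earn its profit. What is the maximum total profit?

109

Take jobs in profit order; each goes to the latest open slot no later than its deadline.
Profit order: A=39 C=36 B=22 D=18 E=12
Assign: A→slot 2, C→slot 4, B→slot 1, D skipped, E→slot 3.
Slots: [1:B] [2:A] [3:E] [4:C]
Profit = 22 + 39 + 12 + 36 = 109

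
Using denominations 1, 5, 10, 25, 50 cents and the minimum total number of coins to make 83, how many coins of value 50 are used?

83 − 1×50→33 − 1×25→8 − 1×5→3 − 3×1→0
Count of 50: 1

1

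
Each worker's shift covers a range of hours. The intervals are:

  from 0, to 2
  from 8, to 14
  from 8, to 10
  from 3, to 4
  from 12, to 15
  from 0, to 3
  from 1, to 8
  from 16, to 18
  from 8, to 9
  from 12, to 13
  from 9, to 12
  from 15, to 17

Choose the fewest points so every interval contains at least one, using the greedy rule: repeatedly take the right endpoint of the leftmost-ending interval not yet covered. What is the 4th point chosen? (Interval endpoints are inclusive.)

13

Sorted: [0,2] [0,3] [3,4] [1,8] [8,9] [8,10] [9,12] [12,13] [8,14] [12,15] [15,17] [16,18]
{[0,2],[0,3]} hit by 2; {[3,4],[1,8]} hit by 4; {[8,9],[8,10],[9,12]} hit by 9; {[12,13],[8,14],[12,15]} hit by 13; {[15,17],[16,18]} hit by 17.
Points: 2, 4, 9, 13, 17 (5 total).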